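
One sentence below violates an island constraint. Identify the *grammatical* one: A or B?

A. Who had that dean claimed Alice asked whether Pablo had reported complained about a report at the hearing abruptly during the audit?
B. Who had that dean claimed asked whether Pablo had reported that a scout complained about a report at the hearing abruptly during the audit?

B

In A, the wh-phrase is extracted from inside a wh-island (introduced by "whether"), which blocks movement.
In B, the extraction path crosses only that-complement boundaries, which are transparent.
So B is grammatical.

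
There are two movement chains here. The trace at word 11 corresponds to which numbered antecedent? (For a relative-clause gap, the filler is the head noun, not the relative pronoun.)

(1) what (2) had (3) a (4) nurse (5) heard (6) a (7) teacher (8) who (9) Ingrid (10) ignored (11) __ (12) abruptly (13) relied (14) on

7

The marked gap is inside the relative clause, the direct object of "ignored".
Its filler is the head noun "teacher" (via "who"), at word 7.
(The other dependency links word 1 to a gap after word 14.)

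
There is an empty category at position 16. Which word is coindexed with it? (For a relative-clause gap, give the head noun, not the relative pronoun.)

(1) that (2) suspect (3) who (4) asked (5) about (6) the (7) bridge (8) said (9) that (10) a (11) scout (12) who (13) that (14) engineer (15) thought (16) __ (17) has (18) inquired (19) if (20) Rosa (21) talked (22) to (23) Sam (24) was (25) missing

The gap at 16 is the subject of "inquired", inside a relative clause.
The relative pronoun is "who" (word 12); it is bound by the head noun immediately before it.
Its filler is the head noun "scout", at word 11.

11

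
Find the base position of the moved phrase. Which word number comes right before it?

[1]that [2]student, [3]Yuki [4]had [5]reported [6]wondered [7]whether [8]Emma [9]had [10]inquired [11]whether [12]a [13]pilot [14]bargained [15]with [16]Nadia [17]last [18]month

The displaced element is "that student" (word 2).
It is linked across 1 clause boundary (Ø).
It functions as the subject of "wondered", so the gap sits immediately after word 5 ("reported").
Base order: Yuki had reported that that student wondered whether Emma had inquired whether a pilot bargained with Nadia last month.

5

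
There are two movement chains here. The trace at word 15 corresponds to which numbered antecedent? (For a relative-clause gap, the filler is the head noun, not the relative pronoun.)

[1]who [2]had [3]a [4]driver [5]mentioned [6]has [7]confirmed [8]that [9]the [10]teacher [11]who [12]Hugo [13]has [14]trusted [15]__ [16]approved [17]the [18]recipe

10

The marked gap is inside the relative clause, the direct object of "trusted".
Its filler is the head noun "teacher" (via "who"), at word 10.
(The other dependency links word 1 to a gap after word 5.)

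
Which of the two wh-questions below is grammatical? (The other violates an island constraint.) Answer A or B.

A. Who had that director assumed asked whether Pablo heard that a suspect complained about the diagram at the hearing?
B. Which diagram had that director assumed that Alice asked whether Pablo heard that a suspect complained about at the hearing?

A

In B, the wh-phrase is extracted from inside a wh-island (introduced by "whether"), which blocks movement.
In A, the extraction path crosses only that-complement boundaries, which are transparent.
So A is grammatical.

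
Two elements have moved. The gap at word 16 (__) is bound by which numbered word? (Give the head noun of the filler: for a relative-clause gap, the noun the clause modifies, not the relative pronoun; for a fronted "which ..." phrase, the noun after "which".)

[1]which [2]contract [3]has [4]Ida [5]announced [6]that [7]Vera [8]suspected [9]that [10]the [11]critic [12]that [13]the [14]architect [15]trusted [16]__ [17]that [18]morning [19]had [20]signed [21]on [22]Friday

11

The marked gap is inside the relative clause, the direct object of "trusted".
Its filler is the head noun "critic" (via "that"), at word 11.
(The other dependency links word 2 to a gap after word 20.)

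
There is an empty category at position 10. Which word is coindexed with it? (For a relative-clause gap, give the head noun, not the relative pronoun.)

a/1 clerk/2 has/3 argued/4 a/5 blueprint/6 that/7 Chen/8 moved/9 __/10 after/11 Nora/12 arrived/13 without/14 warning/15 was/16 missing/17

6

The gap at 10 is the object of "moved", inside a relative clause.
The relative pronoun is "that" (word 7); it is bound by the head noun immediately before it.
Its filler is the head noun "blueprint", at word 6.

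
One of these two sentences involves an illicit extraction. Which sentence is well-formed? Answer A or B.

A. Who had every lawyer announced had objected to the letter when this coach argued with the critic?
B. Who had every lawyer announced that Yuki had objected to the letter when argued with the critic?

A

In B, the wh-phrase is extracted from inside an adjunct island (introduced by "when"), which blocks movement.
In A, the extraction path crosses only that-complement boundaries, which are transparent.
So A is grammatical.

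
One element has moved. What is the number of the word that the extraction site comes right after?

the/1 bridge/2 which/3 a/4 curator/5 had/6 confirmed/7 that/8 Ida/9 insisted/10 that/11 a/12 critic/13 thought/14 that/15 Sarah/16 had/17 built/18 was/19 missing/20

The displaced element is "the bridge" (word 2).
It is linked across 3 clause boundaries (that → that → that).
It functions as the direct object of "built", so the gap sits immediately after word 18 ("built").
Base order: A curator had confirmed that Ida insisted that a critic thought that Sarah had built the bridge.

18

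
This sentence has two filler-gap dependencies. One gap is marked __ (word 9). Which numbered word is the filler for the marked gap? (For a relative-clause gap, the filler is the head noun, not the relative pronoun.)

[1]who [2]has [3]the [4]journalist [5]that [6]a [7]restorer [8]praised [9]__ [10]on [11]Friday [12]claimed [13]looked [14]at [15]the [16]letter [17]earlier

The marked gap is inside the relative clause, the direct object of "praised".
Its filler is the head noun "journalist" (via "that"), at word 4.
(The other dependency links word 1 to a gap after word 12.)

4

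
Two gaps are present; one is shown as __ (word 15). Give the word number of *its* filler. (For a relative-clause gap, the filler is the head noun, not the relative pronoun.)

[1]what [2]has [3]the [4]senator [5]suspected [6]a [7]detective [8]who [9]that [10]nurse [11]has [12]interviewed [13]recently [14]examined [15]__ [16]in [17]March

The marked gap is the direct object of "examined".
Its filler is the fronted wh-phrase "what", at word 1.
(The other dependency links word 7 to a gap after word 12.)

1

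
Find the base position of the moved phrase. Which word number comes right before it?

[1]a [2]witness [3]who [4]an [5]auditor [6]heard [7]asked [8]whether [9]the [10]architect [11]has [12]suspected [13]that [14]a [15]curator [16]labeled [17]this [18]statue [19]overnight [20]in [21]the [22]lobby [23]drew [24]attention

6

The displaced element is "a witness" (word 2).
It is linked across 1 clause boundary (Ø).
It functions as the subject of "asked", so the gap sits immediately after word 6 ("heard").
Base order: An auditor heard a witness asked whether the architect has suspected that a curator labeled this statue overnight in the lobby.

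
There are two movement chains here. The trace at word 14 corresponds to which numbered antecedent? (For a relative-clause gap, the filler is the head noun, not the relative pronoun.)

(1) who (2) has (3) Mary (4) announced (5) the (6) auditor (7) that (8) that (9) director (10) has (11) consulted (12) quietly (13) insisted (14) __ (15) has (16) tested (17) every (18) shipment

The marked gap is the subject of "tested".
Its filler is the fronted wh-phrase "who", at word 1.
(The other dependency links word 6 to a gap after word 11.)

1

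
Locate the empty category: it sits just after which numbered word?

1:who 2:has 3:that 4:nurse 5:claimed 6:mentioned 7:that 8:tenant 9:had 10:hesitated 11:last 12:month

5

The displaced element is "who" (word 1).
It is linked across 1 clause boundary (Ø).
It functions as the subject of "mentioned", so the gap sits immediately after word 5 ("claimed").
Base order: That nurse has claimed that who mentioned that tenant had hesitated last month.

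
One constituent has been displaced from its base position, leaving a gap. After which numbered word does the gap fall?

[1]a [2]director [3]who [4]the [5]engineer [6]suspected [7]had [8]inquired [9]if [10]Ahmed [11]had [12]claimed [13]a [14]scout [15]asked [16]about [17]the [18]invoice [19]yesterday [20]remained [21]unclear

The displaced element is "a director" (word 2).
It is linked across 1 clause boundary (Ø).
It functions as the subject of "inquired", so the gap sits immediately after word 6 ("suspected").
Base order: The engineer suspected that a director had inquired if Ahmed had claimed a scout asked about the invoice yesterday.

6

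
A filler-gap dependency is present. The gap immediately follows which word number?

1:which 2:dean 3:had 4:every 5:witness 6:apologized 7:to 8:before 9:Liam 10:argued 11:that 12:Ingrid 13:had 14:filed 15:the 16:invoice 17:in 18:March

7

The displaced element is "which dean" (word 2).
It functions as the object of the preposition "to" of "apologized", so the gap sits immediately after word 7 ("to").
Base order: Every witness had apologized to which dean before Liam argued that Ingrid had filed the invoice in March.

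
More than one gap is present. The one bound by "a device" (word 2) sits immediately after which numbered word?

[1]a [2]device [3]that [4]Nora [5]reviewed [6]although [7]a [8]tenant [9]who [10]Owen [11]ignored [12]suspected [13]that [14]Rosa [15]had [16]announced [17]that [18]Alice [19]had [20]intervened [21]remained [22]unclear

The displaced element is "a device" (word 2).
It functions as the direct object of "reviewed", so the gap sits immediately after word 5 ("reviewed").
Base order: Nora reviewed a device although a tenant who Owen ignored suspected that Rosa had announced that Alice had intervened.

5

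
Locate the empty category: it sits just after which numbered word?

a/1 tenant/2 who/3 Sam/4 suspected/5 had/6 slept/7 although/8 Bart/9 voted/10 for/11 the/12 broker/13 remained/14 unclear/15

5

The displaced element is "a tenant" (word 2).
It is linked across 1 clause boundary (Ø).
It functions as the subject of "slept", so the gap sits immediately after word 5 ("suspected").
Base order: Sam suspected that a tenant had slept although Bart voted for the broker.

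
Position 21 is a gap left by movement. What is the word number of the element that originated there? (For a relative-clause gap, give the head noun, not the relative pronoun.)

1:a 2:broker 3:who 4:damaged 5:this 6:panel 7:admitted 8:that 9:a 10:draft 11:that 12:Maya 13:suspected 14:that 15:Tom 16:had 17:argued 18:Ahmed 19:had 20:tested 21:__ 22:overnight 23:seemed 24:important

10

The gap at 21 is the object of "tested", inside a relative clause.
The relative pronoun is "that" (word 11); it is bound by the head noun immediately before it.
Its filler is the head noun "draft", at word 10.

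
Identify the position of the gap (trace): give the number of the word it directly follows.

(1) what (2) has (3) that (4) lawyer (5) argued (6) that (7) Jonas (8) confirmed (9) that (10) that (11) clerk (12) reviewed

The displaced element is "what" (word 1).
It is linked across 2 clause boundaries (that → that).
It functions as the direct object of "reviewed", so the gap sits immediately after word 12 ("reviewed").
Base order: That lawyer has argued that Jonas confirmed that that clerk reviewed what.

12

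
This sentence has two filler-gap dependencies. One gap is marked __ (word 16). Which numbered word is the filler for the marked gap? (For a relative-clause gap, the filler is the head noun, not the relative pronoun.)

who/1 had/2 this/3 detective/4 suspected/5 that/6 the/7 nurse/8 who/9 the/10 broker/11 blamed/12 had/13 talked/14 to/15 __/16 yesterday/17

1

The marked gap is the object of the preposition "to" of "talked".
Its filler is the fronted wh-phrase "who", at word 1.
(The other dependency links word 8 to a gap after word 12.)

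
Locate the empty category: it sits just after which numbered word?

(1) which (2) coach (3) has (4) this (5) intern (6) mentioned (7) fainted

6

The displaced element is "which coach" (word 2).
It is linked across 1 clause boundary (Ø).
It functions as the subject of "fainted", so the gap sits immediately after word 6 ("mentioned").
Base order: This intern has mentioned that which coach fainted.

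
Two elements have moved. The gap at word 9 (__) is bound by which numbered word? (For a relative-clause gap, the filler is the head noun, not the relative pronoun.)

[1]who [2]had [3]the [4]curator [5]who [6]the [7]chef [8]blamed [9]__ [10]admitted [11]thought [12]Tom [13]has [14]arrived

The marked gap is inside the relative clause, the direct object of "blamed".
Its filler is the head noun "curator" (via "who"), at word 4.
(The other dependency links word 1 to a gap after word 10.)

4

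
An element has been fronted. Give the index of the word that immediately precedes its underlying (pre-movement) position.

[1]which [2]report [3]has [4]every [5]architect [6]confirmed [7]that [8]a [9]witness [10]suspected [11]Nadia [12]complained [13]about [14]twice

The displaced element is "which report" (word 2).
It is linked across 2 clause boundaries (that → Ø).
It functions as the object of the preposition "about" of "complained", so the gap sits immediately after word 13 ("about").
Base order: Every architect has confirmed that a witness suspected Nadia complained about which report twice.

13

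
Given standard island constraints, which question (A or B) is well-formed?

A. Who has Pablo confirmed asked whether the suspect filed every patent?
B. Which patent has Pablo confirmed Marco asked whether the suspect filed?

In B, the wh-phrase is extracted from inside a wh-island (introduced by "whether"), which blocks movement.
In A, the extraction path crosses only that-complement boundaries, which are transparent.
So A is grammatical.

A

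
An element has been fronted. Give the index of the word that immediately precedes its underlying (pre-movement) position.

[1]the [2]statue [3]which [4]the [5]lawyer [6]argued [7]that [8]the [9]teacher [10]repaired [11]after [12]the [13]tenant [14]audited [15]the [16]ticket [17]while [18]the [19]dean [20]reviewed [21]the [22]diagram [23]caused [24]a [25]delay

The displaced element is "the statue" (word 2).
It is linked across 1 clause boundary (that).
It functions as the direct object of "repaired", so the gap sits immediately after word 10 ("repaired").
Base order: The lawyer argued that the teacher repaired the statue after the tenant audited the ticket while the dean reviewed the diagram.

10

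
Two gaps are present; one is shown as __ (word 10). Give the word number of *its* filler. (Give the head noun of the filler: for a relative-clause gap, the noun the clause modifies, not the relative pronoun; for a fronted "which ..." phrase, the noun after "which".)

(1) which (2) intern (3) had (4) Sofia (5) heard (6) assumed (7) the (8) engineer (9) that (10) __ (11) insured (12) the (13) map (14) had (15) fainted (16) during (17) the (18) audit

The marked gap is inside the relative clause, the subject of "insured".
Its filler is the head noun "engineer" (via "that"), at word 8.
(The other dependency links word 2 to a gap after word 5.)

8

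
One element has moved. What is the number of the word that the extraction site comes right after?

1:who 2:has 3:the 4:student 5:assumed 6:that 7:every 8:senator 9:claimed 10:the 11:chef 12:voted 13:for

13

The displaced element is "who" (word 1).
It is linked across 2 clause boundaries (that → Ø).
It functions as the object of the preposition "for" of "voted", so the gap sits immediately after word 13 ("for").
Base order: The student has assumed that every senator claimed the chef voted for who.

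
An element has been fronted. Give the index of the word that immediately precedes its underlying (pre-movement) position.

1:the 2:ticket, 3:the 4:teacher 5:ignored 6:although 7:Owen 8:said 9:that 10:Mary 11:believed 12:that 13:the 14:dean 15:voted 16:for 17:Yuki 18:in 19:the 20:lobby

The displaced element is "the ticket" (word 2).
It functions as the direct object of "ignored", so the gap sits immediately after word 5 ("ignored").
Base order: The teacher ignored the ticket although Owen said that Mary believed that the dean voted for Yuki in the lobby.

5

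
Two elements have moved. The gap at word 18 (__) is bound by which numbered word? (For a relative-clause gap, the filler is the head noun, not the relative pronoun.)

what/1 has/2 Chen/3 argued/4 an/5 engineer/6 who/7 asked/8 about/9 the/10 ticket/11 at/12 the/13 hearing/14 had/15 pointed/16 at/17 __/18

The marked gap is the object of the preposition "at" of "pointed".
Its filler is the fronted wh-phrase "what", at word 1.
(The other dependency links word 6 to a gap after word 7.)

1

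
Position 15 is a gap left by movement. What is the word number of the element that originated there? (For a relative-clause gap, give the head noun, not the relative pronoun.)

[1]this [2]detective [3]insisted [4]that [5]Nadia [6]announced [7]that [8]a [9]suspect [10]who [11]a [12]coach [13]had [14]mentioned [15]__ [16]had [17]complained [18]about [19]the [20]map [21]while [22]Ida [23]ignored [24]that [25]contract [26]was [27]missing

The gap at 15 is the subject of "complained", inside a relative clause.
The relative pronoun is "who" (word 10); it is bound by the head noun immediately before it.
Its filler is the head noun "suspect", at word 9.

9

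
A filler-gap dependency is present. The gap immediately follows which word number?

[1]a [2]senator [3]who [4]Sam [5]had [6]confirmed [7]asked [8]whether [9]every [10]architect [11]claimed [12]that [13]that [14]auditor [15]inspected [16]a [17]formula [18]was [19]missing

6

The displaced element is "a senator" (word 2).
It is linked across 1 clause boundary (Ø).
It functions as the subject of "asked", so the gap sits immediately after word 6 ("confirmed").
Base order: Sam had confirmed that a senator asked whether every architect claimed that that auditor inspected a formula.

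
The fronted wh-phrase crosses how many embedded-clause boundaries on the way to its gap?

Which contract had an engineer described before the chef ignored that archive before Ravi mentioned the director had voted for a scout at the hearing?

0

"which contract" originates inside the matrix clause — no clause boundary is crossed.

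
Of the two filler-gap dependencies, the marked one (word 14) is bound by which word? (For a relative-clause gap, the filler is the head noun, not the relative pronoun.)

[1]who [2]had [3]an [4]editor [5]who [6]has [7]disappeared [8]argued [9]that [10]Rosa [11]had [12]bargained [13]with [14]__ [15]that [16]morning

The marked gap is the object of the preposition "with" of "bargained".
Its filler is the fronted wh-phrase "who", at word 1.
(The other dependency links word 4 to a gap after word 5.)

1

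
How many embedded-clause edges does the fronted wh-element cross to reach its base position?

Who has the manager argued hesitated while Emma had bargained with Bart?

1

"who" is extracted from the subject of "hesitated".
Boundaries crossed, outermost first: [Ø] — 1 in total.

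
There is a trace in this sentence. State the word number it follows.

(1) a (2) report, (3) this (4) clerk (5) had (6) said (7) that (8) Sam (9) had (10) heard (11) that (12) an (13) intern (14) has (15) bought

The displaced element is "a report" (word 2).
It is linked across 2 clause boundaries (that → that).
It functions as the direct object of "bought", so the gap sits immediately after word 15 ("bought").
Base order: This clerk had said that Sam had heard that an intern has bought a report.

15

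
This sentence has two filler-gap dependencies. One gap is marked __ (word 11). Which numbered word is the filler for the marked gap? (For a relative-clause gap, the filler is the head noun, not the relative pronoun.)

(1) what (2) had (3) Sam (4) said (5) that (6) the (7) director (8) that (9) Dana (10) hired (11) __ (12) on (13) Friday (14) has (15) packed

7

The marked gap is inside the relative clause, the direct object of "hired".
Its filler is the head noun "director" (via "that"), at word 7.
(The other dependency links word 1 to a gap after word 15.)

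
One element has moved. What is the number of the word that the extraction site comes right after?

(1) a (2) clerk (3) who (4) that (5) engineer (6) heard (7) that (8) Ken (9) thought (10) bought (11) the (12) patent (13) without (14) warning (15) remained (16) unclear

9

The displaced element is "a clerk" (word 2).
It is linked across 2 clause boundaries (that → Ø).
It functions as the subject of "bought", so the gap sits immediately after word 9 ("thought").
Base order: That engineer heard that Ken thought that a clerk bought the patent without warning.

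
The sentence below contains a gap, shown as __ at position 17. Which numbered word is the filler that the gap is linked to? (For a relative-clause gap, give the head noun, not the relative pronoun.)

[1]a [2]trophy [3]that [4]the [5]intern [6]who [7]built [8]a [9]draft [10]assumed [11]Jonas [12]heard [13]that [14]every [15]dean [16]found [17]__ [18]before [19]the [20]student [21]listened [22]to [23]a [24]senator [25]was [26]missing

The gap at 17 is the object of "found", inside a relative clause.
The relative pronoun is "that" (word 3); it is bound by the head noun immediately before it.
Its filler is the head noun "trophy", at word 2.

2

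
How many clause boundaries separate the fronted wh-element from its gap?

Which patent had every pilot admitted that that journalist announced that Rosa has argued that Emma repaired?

"which patent" is extracted from the object of "repaired".
Boundaries crossed, outermost first: [that], [that], [that] — 3 in total.

3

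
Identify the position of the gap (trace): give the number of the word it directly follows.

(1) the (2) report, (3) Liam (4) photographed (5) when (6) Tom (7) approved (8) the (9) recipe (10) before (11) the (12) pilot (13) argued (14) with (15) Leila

The displaced element is "the report" (word 2).
It functions as the direct object of "photographed", so the gap sits immediately after word 4 ("photographed").
Base order: Liam photographed the report when Tom approved the recipe before the pilot argued with Leila.

4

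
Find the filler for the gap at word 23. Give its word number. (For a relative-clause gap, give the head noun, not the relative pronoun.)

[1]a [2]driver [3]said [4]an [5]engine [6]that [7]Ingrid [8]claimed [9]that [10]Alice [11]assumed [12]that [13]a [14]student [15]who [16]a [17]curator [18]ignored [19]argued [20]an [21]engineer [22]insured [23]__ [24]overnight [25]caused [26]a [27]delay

5

The gap at 23 is the object of "insured", inside a relative clause.
The relative pronoun is "that" (word 6); it is bound by the head noun immediately before it.
Its filler is the head noun "engine", at word 5.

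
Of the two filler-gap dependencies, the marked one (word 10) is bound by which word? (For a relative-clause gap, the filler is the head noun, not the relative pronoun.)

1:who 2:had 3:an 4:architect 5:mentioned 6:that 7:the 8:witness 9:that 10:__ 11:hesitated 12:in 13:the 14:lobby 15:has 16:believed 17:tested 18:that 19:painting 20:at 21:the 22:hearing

The marked gap is inside the relative clause, the subject of "hesitated".
Its filler is the head noun "witness" (via "that"), at word 8.
(The other dependency links word 1 to a gap after word 16.)

8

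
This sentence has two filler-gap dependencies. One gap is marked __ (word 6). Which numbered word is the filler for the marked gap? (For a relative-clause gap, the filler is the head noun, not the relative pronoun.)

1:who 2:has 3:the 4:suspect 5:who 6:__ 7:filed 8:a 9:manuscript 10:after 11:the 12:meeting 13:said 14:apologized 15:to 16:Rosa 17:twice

4

The marked gap is inside the relative clause, the subject of "filed".
Its filler is the head noun "suspect" (via "who"), at word 4.
(The other dependency links word 1 to a gap after word 13.)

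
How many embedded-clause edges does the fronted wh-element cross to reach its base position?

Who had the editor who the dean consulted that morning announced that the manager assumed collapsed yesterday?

"who" is extracted from the subject of "collapsed".
Boundaries crossed, outermost first: [that], [Ø] — 2 in total.

2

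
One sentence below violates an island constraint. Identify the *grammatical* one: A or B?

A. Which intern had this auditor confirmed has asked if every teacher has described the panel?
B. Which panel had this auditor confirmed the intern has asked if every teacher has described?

In B, the wh-phrase is extracted from inside a wh-island (introduced by "if"), which blocks movement.
In A, the extraction path crosses only that-complement boundaries, which are transparent.
So A is grammatical.

A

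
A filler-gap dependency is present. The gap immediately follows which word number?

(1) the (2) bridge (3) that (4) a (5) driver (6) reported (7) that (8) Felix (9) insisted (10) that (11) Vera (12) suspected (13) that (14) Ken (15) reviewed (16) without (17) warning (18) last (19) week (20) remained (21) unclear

The displaced element is "the bridge" (word 2).
It is linked across 3 clause boundaries (that → that → that).
It functions as the direct object of "reviewed", so the gap sits immediately after word 15 ("reviewed").
Base order: A driver reported that Felix insisted that Vera suspected that Ken reviewed the bridge without warning last week.

15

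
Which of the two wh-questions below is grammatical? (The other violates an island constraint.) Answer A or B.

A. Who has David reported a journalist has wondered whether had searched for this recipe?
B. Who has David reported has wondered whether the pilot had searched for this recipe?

In A, the wh-phrase is extracted from inside a wh-island (introduced by "whether"), which blocks movement.
In B, the extraction path crosses only that-complement boundaries, which are transparent.
So B is grammatical.

B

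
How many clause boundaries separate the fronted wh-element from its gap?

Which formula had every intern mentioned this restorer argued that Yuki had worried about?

2

"which formula" is extracted from the PP object of "worried".
Boundaries crossed, outermost first: [Ø], [that] — 2 in total.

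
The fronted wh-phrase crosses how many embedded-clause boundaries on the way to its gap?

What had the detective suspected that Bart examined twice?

1

"what" is extracted from the object of "examined".
Boundaries crossed, outermost first: [that] — 1 in total.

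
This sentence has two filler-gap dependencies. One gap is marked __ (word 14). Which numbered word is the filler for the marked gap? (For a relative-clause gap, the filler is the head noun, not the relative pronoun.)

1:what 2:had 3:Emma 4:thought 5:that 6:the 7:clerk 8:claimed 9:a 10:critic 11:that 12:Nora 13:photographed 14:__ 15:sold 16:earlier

10

The marked gap is inside the relative clause, the direct object of "photographed".
Its filler is the head noun "critic" (via "that"), at word 10.
(The other dependency links word 1 to a gap after word 15.)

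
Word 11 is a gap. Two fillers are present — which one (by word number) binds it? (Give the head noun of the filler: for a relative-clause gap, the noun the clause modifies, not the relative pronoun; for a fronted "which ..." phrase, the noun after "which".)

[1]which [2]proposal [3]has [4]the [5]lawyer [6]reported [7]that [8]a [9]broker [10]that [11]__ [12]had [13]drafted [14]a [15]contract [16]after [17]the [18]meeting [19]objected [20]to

9

The marked gap is inside the relative clause, the subject of "drafted".
Its filler is the head noun "broker" (via "that"), at word 9.
(The other dependency links word 2 to a gap after word 20.)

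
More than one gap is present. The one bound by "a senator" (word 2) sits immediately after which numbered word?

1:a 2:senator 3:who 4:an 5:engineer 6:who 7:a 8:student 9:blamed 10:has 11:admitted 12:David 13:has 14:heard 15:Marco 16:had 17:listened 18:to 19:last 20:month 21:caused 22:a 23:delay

The displaced element is "a senator" (word 2).
It is linked across 2 clause boundaries (Ø → Ø).
It functions as the object of the preposition "to" of "listened", so the gap sits immediately after word 18 ("to").
Base order: An engineer who a student blamed has admitted David has heard Marco had listened to a senator last month.

18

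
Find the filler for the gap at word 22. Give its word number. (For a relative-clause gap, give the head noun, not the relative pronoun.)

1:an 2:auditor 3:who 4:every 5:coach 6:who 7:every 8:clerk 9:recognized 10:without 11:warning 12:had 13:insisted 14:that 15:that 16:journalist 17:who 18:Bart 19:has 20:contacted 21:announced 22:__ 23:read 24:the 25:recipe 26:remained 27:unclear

2

The gap at 22 is the subject of "read", inside a relative clause.
The relative pronoun is "who" (word 3); it is bound by the head noun immediately before it.
Its filler is the head noun "auditor", at word 2.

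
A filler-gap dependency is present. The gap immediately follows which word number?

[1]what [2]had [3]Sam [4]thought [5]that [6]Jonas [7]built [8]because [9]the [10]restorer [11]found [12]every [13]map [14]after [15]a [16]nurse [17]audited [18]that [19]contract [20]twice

The displaced element is "what" (word 1).
It is linked across 1 clause boundary (that).
It functions as the direct object of "built", so the gap sits immediately after word 7 ("built").
Base order: Sam had thought that Jonas built what because the restorer found every map after a nurse audited that contract twice.

7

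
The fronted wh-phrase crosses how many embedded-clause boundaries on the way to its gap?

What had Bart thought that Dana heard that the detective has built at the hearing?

2

"what" is extracted from the object of "built".
Boundaries crossed, outermost first: [that], [that] — 2 in total.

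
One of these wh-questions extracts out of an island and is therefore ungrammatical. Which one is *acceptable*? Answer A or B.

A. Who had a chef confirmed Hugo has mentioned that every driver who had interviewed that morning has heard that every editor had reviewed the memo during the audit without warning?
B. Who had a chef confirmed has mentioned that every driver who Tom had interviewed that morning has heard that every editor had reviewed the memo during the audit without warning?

In A, the wh-phrase is extracted from inside a complex-NP island (relative clause) (introduced by "who"), which blocks movement.
In B, the extraction path crosses only that-complement boundaries, which are transparent.
So B is grammatical.

B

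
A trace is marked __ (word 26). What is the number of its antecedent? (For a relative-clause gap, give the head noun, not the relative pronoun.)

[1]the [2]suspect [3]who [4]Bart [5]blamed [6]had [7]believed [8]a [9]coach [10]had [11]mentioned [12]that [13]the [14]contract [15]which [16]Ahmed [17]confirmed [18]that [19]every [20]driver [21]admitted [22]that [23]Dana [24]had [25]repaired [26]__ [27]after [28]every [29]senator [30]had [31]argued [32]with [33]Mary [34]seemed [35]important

The gap at 26 is the object of "repaired", inside a relative clause.
The relative pronoun is "which" (word 15); it is bound by the head noun immediately before it.
Its filler is the head noun "contract", at word 14.

14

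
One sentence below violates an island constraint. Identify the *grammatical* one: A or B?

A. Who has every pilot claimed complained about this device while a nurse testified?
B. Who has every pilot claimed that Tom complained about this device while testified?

A

In B, the wh-phrase is extracted from inside an adjunct island (introduced by "while"), which blocks movement.
In A, the extraction path crosses only that-complement boundaries, which are transparent.
So A is grammatical.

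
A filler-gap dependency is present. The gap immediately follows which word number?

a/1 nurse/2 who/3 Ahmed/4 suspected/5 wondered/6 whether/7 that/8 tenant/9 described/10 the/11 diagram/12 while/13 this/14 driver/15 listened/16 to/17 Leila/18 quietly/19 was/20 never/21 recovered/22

5

The displaced element is "a nurse" (word 2).
It is linked across 1 clause boundary (Ø).
It functions as the subject of "wondered", so the gap sits immediately after word 5 ("suspected").
Base order: Ahmed suspected that a nurse wondered whether that tenant described the diagram while this driver listened to Leila quietly.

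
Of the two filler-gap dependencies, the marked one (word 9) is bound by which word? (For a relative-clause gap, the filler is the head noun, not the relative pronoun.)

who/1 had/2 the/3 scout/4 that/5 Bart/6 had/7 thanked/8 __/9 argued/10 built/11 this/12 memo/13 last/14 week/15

4

The marked gap is inside the relative clause, the direct object of "thanked".
Its filler is the head noun "scout" (via "that"), at word 4.
(The other dependency links word 1 to a gap after word 10.)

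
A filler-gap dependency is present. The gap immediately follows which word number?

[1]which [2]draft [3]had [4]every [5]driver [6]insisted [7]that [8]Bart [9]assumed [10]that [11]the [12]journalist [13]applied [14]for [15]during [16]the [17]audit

14

The displaced element is "which draft" (word 2).
It is linked across 2 clause boundaries (that → that).
It functions as the object of the preposition "for" of "applied", so the gap sits immediately after word 14 ("for").
Base order: Every driver had insisted that Bart assumed that the journalist applied for which draft during the audit.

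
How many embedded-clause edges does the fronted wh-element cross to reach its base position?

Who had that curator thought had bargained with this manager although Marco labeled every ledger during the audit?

"who" is extracted from the subject of "bargained".
Boundaries crossed, outermost first: [Ø] — 1 in total.

1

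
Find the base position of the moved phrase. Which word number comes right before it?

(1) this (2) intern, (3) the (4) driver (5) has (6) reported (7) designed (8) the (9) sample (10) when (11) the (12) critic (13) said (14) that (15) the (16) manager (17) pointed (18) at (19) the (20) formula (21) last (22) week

6

The displaced element is "this intern" (word 2).
It is linked across 1 clause boundary (Ø).
It functions as the subject of "designed", so the gap sits immediately after word 6 ("reported").
Base order: The driver has reported this intern designed the sample when the critic said that the manager pointed at the formula last week.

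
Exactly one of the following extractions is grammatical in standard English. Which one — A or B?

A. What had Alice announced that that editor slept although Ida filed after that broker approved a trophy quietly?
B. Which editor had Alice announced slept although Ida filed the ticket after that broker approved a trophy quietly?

B

In A, the wh-phrase is extracted from inside an adjunct island (introduced by "although"), which blocks movement.
In B, the extraction path crosses only that-complement boundaries, which are transparent.
So B is grammatical.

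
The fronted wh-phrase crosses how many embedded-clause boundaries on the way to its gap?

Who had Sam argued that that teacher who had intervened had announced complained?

"who" is extracted from the subject of "complained".
Boundaries crossed, outermost first: [that], [Ø] — 2 in total.

2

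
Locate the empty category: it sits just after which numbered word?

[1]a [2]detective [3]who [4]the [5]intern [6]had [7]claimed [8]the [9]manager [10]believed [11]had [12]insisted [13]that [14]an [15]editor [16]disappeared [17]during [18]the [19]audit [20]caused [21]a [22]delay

10

The displaced element is "a detective" (word 2).
It is linked across 2 clause boundaries (Ø → Ø).
It functions as the subject of "insisted", so the gap sits immediately after word 10 ("believed").
Base order: The intern had claimed the manager believed that a detective had insisted that an editor disappeared during the audit.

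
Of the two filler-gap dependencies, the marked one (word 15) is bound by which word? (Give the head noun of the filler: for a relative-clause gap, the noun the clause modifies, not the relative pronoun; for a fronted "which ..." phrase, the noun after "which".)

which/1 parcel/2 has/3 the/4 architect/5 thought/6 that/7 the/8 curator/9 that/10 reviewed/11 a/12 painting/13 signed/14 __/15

The marked gap is the direct object of "signed".
Its filler is the fronted wh-phrase "which parcel", at word 2.
(The other dependency links word 9 to a gap after word 10.)

2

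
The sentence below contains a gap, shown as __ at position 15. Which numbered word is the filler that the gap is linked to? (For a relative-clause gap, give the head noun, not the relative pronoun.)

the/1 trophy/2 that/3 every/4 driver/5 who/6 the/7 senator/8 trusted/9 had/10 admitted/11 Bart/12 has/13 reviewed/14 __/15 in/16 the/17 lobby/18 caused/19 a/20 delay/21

The gap at 15 is the object of "reviewed", inside a relative clause.
The relative pronoun is "that" (word 3); it is bound by the head noun immediately before it.
Its filler is the head noun "trophy", at word 2.

2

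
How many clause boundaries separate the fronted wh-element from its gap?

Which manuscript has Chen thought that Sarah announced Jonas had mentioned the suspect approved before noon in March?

"which manuscript" is extracted from the object of "approved".
Boundaries crossed, outermost first: [that], [Ø], [Ø] — 3 in total.

3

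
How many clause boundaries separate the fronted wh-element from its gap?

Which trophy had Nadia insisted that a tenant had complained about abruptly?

1

"which trophy" is extracted from the PP object of "complained".
Boundaries crossed, outermost first: [that] — 1 in total.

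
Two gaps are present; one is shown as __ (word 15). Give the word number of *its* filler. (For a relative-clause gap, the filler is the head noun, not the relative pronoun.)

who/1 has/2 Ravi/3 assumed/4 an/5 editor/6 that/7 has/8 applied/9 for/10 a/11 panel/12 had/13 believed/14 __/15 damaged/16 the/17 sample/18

1

The marked gap is the subject of "damaged".
Its filler is the fronted wh-phrase "who", at word 1.
(The other dependency links word 6 to a gap after word 7.)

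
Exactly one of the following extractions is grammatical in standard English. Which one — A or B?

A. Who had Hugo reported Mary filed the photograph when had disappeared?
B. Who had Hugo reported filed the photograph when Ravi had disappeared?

B

In A, the wh-phrase is extracted from inside an adjunct island (introduced by "when"), which blocks movement.
In B, the extraction path crosses only that-complement boundaries, which are transparent.
So B is grammatical.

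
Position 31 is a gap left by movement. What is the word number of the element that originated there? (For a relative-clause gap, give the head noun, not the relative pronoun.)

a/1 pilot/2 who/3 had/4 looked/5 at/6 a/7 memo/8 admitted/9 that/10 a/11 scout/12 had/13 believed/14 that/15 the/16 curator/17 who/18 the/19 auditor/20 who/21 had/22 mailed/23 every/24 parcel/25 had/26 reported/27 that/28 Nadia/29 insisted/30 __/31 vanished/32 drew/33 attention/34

17

The gap at 31 is the subject of "vanished", inside a relative clause.
The relative pronoun is "who" (word 18); it is bound by the head noun immediately before it.
Its filler is the head noun "curator", at word 17.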